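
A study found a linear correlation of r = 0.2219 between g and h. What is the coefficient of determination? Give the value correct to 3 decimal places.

0.049

r² = (0.2219)² = 0.049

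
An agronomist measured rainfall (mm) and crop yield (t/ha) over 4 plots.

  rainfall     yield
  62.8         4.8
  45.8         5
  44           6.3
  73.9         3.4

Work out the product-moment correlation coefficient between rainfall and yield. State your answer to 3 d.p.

-0.890

n = 4, Σx = 226.5, Σy = 19.5, Σx² = 13438.69, Σy² = 99.29, Σxy = 1058.9
nΣxy − ΣxΣy = 4235.6 − 4416.75 = -181.15
nΣx² − (Σx)² = 53754.76 − 51302.25 = 2452.51; nΣy² − (Σy)² = 397.16 − 380.25 = 16.91
r = -181.15 / √(2452.51 × 16.91) = -181.15 / 203.6466 ≈ -0.890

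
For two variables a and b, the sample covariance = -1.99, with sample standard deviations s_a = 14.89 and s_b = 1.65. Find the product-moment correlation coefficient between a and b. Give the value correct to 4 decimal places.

r = Cov(a,b) / (s_a · s_b) = -1.99 / (14.89 × 1.65)
  = -1.99 / 24.5685 ≈ -0.0810

-0.0810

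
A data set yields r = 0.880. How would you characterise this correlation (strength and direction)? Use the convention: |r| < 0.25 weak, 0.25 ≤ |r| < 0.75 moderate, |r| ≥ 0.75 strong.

r = 0.880 > 0 so the relationship is positive.
|r| = 0.880, which falls in the strong range.

strong positive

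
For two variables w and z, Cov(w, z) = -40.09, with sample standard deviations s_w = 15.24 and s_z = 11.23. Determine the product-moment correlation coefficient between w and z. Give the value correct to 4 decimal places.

r = Cov(w,z) / (s_w · s_z) = -40.09 / (15.24 × 11.23)
  = -40.09 / 171.1452 ≈ -0.2342

-0.2342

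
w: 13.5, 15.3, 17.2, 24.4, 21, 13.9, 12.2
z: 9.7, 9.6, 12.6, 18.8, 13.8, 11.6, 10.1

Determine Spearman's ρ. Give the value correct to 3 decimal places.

0.750

Rank w: 2, 4, 5, 7, 6, 3, 1
Rank z: 2, 1, 5, 7, 6, 4, 3
d = rank(w) − rank(z): 0, 3, 0, 0, 0, -1, -2; Σd² = 14
ρ = 1 − 6Σd² / [n(n²−1)] = 1 − 6×14 / (7×48) = 1 − 84/336 ≈ 0.750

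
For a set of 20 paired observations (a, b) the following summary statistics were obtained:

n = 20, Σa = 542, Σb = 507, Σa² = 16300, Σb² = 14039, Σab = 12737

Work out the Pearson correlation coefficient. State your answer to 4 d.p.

r = (nΣab − ΣaΣb) / √[(nΣa² − (Σa)²)(nΣb² − (Σb)²)]
Numerator: 20×12737 − 542×507 = -20054
Denominator: √[(326000 − 293764)(280780 − 257049)] = √[32236 × 23731] = 27658.4981
r = -20054 / 27658.4981 ≈ -0.7251

-0.7251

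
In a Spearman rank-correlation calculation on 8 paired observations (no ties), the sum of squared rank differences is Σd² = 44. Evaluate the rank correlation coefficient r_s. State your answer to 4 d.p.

0.4762

ρ = 1 − 6Σd² / [n(n²−1)] = 1 − 6×44 / (8×63)
  = 1 − 264/504 = 1 − 0.52381 ≈ 0.4762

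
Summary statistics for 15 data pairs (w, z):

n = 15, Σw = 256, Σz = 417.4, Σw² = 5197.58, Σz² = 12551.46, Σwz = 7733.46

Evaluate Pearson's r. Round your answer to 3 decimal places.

r = (nΣwz − ΣwΣz) / √[(nΣw² − (Σw)²)(nΣz² − (Σz)²)]
Numerator: 15×7733.46 − 256×417.4 = 9147.5
Denominator: √[(77963.7 − 65536)(188271.9 − 174222.76)] = √[12427.7 × 14049.14] = 13213.5725
r = 9147.5 / 13213.5725 ≈ 0.692

0.692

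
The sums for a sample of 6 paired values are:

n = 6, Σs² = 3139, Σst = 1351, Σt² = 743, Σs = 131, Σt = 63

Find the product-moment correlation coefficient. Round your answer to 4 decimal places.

r = (nΣst − ΣsΣt) / √[(nΣs² − (Σs)²)(nΣt² − (Σt)²)]
Numerator: 6×1351 − 131×63 = -147
Denominator: √[(18834 − 17161)(4458 − 3969)] = √[1673 × 489] = 904.4871
r = -147 / 904.4871 ≈ -0.1625

-0.1625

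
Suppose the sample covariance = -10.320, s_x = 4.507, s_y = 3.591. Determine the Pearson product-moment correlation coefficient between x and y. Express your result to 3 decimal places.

-0.638

r = Cov(x,y) / (s_x · s_y) = -10.320 / (4.507 × 3.591)
  = -10.320 / 16.1846 ≈ -0.638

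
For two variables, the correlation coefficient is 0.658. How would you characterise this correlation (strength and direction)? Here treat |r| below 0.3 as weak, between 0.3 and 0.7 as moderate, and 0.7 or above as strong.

moderate positive

r = 0.658 > 0 so the relationship is positive.
|r| = 0.658, which falls in the moderate range.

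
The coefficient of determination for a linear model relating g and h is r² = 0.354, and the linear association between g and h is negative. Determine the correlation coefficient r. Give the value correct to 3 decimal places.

-0.595

|r| = √0.354 = 0.595
The association is negative, so r = −0.595.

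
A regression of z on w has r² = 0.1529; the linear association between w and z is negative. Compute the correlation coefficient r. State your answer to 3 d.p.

|r| = √0.1529 = 0.391
The association is negative, so r = −0.391.

-0.391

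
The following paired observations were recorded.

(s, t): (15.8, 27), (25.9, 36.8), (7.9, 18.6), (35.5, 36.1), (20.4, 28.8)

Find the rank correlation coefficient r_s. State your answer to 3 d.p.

Rank s: 2, 4, 1, 5, 3
Rank t: 2, 5, 1, 4, 3
d = rank(s) − rank(t): 0, -1, 0, 1, 0; Σd² = 2
ρ = 1 − 6Σd² / [n(n²−1)] = 1 − 6×2 / (5×24) = 1 − 12/120 ≈ 0.900

0.900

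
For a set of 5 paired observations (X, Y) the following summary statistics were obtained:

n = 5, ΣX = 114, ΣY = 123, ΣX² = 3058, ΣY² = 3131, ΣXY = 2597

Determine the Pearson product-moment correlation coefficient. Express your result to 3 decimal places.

-0.944

r = (nΣXY − ΣXΣY) / √[(nΣX² − (ΣX)²)(nΣY² − (ΣY)²)]
Numerator: 5×2597 − 114×123 = -1037
Denominator: √[(15290 − 12996)(15655 − 15129)] = √[2294 × 526] = 1098.4735
r = -1037 / 1098.4735 ≈ -0.944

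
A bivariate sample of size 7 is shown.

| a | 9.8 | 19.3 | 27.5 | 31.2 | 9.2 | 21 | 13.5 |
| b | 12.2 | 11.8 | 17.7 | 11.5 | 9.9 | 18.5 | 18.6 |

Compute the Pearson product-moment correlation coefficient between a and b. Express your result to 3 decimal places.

n = 7, Σa = 131.5, Σb = 100.2, Σa² = 2906.11, Σb² = 1519.84, Σab = 1923.53
nΣab − ΣaΣb = 13464.71 − 13176.3 = 288.41
nΣa² − (Σa)² = 20342.77 − 17292.25 = 3050.52; nΣb² − (Σb)² = 10638.88 − 10040.04 = 598.84
r = 288.41 / √(3050.52 × 598.84) = 288.41 / 1351.5818 ≈ 0.213

0.213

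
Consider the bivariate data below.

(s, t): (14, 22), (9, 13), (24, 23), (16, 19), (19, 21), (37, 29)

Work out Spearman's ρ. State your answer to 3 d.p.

0.829

Rank s: 2, 1, 5, 3, 4, 6
Rank t: 4, 1, 5, 2, 3, 6
d = rank(s) − rank(t): -2, 0, 0, 1, 1, 0; Σd² = 6
ρ = 1 − 6Σd² / [n(n²−1)] = 1 − 6×6 / (6×35) = 1 − 36/210 ≈ 0.829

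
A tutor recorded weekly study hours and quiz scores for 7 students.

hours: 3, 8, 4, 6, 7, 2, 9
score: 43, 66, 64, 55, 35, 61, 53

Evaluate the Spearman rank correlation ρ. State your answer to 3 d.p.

-0.036

Rank hours: 2, 6, 3, 4, 5, 1, 7
Rank score: 2, 7, 6, 4, 1, 5, 3
d = rank(hours) − rank(score): 0, -1, -3, 0, 4, -4, 4; Σd² = 58
ρ = 1 − 6Σd² / [n(n²−1)] = 1 − 6×58 / (7×48) = 1 − 348/336 ≈ -0.036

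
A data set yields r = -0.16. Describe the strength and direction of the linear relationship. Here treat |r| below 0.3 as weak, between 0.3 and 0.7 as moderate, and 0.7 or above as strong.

r = -0.16 < 0 so the relationship is negative.
|r| = 0.16, which falls in the weak range.

weak negative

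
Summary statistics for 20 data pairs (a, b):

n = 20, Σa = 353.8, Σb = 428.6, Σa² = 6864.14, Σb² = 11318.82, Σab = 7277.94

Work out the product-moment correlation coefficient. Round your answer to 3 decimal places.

r = (nΣab − ΣaΣb) / √[(nΣa² − (Σa)²)(nΣb² − (Σb)²)]
Numerator: 20×7277.94 − 353.8×428.6 = -6079.88
Denominator: √[(137282.8 − 125174.44)(226376.4 − 183697.96)] = √[12108.36 × 42678.44] = 22732.4859
r = -6079.88 / 22732.4859 ≈ -0.267

-0.267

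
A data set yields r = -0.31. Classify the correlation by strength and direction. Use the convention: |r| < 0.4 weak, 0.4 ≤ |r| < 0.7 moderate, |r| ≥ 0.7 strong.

r = -0.31 < 0 so the relationship is negative.
|r| = 0.31, which falls in the weak range.

weak negative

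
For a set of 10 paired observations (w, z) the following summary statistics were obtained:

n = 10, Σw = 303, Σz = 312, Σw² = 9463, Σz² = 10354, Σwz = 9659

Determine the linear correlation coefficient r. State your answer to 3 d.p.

0.491

r = (nΣwz − ΣwΣz) / √[(nΣw² − (Σw)²)(nΣz² − (Σz)²)]
Numerator: 10×9659 − 303×312 = 2054
Denominator: √[(94630 − 91809)(103540 − 97344)] = √[2821 × 6196] = 4180.7794
r = 2054 / 4180.7794 ≈ 0.491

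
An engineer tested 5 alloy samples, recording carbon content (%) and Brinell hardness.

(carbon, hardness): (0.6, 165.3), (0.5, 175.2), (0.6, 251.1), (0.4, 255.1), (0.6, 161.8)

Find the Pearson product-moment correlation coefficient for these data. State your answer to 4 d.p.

-0.4755

n = 5, Σx = 2.7, Σy = 1008.5, Σx² = 1.49, Σy² = 212325.59, Σxy = 536.56
nΣxy − ΣxΣy = 2682.8 − 2722.95 = -40.15
nΣx² − (Σx)² = 7.45 − 7.29 = 0.16; nΣy² − (Σy)² = 1061627.95 − 1017072.25 = 44555.7
r = -40.15 / √(0.16 × 44555.7) = -40.15 / 84.4329 ≈ -0.4755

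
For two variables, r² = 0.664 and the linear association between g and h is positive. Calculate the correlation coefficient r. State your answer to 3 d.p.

|r| = √0.664 = 0.815
The association is positive, so r = 0.815.

0.815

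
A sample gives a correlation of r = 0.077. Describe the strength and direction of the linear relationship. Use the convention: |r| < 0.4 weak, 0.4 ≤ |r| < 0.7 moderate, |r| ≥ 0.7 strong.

r = 0.077 > 0 so the relationship is positive.
|r| = 0.077, which falls in the weak range.

weak positive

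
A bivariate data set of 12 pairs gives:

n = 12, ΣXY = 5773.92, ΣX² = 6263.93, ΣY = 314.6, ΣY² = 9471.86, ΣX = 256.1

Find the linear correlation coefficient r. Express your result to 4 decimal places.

r = (nΣXY − ΣXΣY) / √[(nΣX² − (ΣX)²)(nΣY² − (ΣY)²)]
Numerator: 12×5773.92 − 256.1×314.6 = -11282.02
Denominator: √[(75167.16 − 65587.21)(113662.32 − 98973.16)] = √[9579.95 × 14689.16] = 11862.6059
r = -11282.02 / 11862.6059 ≈ -0.9511

-0.9511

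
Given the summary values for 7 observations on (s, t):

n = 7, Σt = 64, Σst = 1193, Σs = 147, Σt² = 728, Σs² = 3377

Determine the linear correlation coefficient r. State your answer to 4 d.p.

-0.7419

r = (nΣst − ΣsΣt) / √[(nΣs² − (Σs)²)(nΣt² − (Σt)²)]
Numerator: 7×1193 − 147×64 = -1057
Denominator: √[(23639 − 21609)(5096 − 4096)] = √[2030 × 1000] = 1424.7807
r = -1057 / 1424.7807 ≈ -0.7419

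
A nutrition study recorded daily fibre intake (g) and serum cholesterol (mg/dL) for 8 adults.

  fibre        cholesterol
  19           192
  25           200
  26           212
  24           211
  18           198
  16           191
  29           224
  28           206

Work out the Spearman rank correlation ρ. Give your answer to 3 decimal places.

0.857

Rank fibre: 3, 5, 6, 4, 2, 1, 8, 7
Rank cholesterol: 2, 4, 7, 6, 3, 1, 8, 5
d = rank(fibre) − rank(cholesterol): 1, 1, -1, -2, -1, 0, 0, 2; Σd² = 12
ρ = 1 − 6Σd² / [n(n²−1)] = 1 − 6×12 / (8×63) = 1 − 72/504 ≈ 0.857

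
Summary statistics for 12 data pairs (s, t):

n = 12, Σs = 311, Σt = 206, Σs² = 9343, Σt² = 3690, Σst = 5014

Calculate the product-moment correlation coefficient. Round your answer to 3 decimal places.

-0.732

r = (nΣst − ΣsΣt) / √[(nΣs² − (Σs)²)(nΣt² − (Σt)²)]
Numerator: 12×5014 − 311×206 = -3898
Denominator: √[(112116 − 96721)(44280 − 42436)] = √[15395 × 1844] = 5328.0747
r = -3898 / 5328.0747 ≈ -0.732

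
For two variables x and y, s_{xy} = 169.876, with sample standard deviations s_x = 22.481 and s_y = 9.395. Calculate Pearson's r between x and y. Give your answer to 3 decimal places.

r = Cov(x,y) / (s_x · s_y) = 169.876 / (22.481 × 9.395)
  = 169.876 / 211.2090 ≈ 0.804

0.804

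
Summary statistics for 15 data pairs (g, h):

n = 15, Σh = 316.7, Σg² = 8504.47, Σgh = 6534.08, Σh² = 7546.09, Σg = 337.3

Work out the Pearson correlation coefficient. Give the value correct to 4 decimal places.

-0.6607

r = (nΣgh − ΣgΣh) / √[(nΣg² − (Σg)²)(nΣh² − (Σh)²)]
Numerator: 15×6534.08 − 337.3×316.7 = -8811.71
Denominator: √[(127567.05 − 113771.29)(113191.35 − 100298.89)] = √[13795.76 × 12892.46] = 13336.4644
r = -8811.71 / 13336.4644 ≈ -0.6607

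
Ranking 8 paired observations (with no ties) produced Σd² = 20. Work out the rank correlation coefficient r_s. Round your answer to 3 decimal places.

ρ = 1 − 6Σd² / [n(n²−1)] = 1 − 6×20 / (8×63)
  = 1 − 120/504 = 1 − 0.2381 ≈ 0.762

0.762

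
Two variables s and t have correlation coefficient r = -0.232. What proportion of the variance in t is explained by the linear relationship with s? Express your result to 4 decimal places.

r² = (-0.232)² = 0.0538

0.0538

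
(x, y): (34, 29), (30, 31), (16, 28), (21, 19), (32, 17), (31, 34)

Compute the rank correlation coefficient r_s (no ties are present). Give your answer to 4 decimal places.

Rank x: 6, 3, 1, 2, 5, 4
Rank y: 4, 5, 3, 2, 1, 6
d = rank(x) − rank(y): 2, -2, -2, 0, 4, -2; Σd² = 32
ρ = 1 − 6Σd² / [n(n²−1)] = 1 − 6×32 / (6×35) = 1 − 192/210 ≈ 0.0857

0.0857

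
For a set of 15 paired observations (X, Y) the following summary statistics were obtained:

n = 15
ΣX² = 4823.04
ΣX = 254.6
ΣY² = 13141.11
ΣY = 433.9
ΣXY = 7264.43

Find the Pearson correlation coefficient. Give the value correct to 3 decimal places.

r = (nΣXY − ΣXΣY) / √[(nΣX² − (ΣX)²)(nΣY² − (ΣY)²)]
Numerator: 15×7264.43 − 254.6×433.9 = -1504.49
Denominator: √[(72345.6 − 64821.16)(197116.65 − 188269.21)] = √[7524.44 × 8847.44] = 8159.1686
r = -1504.49 / 8159.1686 ≈ -0.184

-0.184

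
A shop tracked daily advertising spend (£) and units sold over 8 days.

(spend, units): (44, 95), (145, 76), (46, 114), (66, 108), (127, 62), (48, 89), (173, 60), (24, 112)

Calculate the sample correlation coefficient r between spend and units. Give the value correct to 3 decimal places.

n = 8, Σx = 673, Σy = 716, Σx² = 78371, Σy² = 67370, Σxy = 52786
nΣxy − ΣxΣy = 422288 − 481868 = -59580
nΣx² − (Σx)² = 626968 − 452929 = 174039; nΣy² − (Σy)² = 538960 − 512656 = 26304
r = -59580 / √(174039 × 26304) = -59580 / 67660.3418 ≈ -0.881

-0.881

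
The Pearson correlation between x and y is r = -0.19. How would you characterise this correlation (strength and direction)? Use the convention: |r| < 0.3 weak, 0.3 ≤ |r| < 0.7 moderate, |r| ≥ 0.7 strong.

r = -0.19 < 0 so the relationship is negative.
|r| = 0.19, which falls in the weak range.

weak negative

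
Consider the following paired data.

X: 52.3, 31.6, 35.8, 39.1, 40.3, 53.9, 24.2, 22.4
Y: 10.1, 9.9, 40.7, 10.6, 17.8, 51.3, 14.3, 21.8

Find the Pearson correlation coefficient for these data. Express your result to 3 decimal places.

n = 8, ΣX = 299.6, ΣY = 176.5, ΣX² = 12161, ΣY² = 5597.13, ΣXY = 7029.38
nΣXY − ΣXΣY = 56235.04 − 52879.4 = 3355.64
nΣX² − (ΣX)² = 97288 − 89760.16 = 7527.84; nΣY² − (ΣY)² = 44777.04 − 31152.25 = 13624.79
r = 3355.64 / √(7527.84 × 13624.79) = 3355.64 / 10127.4498 ≈ 0.331

0.331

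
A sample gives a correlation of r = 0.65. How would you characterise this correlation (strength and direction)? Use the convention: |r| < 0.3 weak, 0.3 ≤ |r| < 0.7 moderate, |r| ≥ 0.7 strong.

moderate positive

r = 0.65 > 0 so the relationship is positive.
|r| = 0.65, which falls in the moderate range.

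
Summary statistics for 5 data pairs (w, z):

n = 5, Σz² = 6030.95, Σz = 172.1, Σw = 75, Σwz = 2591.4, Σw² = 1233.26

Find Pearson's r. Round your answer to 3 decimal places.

0.092

r = (nΣwz − ΣwΣz) / √[(nΣw² − (Σw)²)(nΣz² − (Σz)²)]
Numerator: 5×2591.4 − 75×172.1 = 49.5
Denominator: √[(6166.3 − 5625)(30154.75 − 29618.41)] = √[541.3 × 536.34] = 538.8143
r = 49.5 / 538.8143 ≈ 0.092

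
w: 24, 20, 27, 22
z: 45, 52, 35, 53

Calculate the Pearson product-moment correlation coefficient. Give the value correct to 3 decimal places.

n = 4, Σw = 93, Σz = 185, Σw² = 2189, Σz² = 8763, Σwz = 4231
nΣwz − ΣwΣz = 16924 − 17205 = -281
nΣw² − (Σw)² = 8756 − 8649 = 107; nΣz² − (Σz)² = 35052 − 34225 = 827
r = -281 / √(107 × 827) = -281 / 297.4710 ≈ -0.945

-0.945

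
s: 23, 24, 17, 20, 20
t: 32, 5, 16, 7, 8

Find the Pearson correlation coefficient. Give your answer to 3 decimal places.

0.110

n = 5, Σs = 104, Σt = 68, Σs² = 2194, Σt² = 1418, Σst = 1428
nΣst − ΣsΣt = 7140 − 7072 = 68
nΣs² − (Σs)² = 10970 − 10816 = 154; nΣt² − (Σt)² = 7090 − 4624 = 2466
r = 68 / √(154 × 2466) = 68 / 616.2499 ≈ 0.110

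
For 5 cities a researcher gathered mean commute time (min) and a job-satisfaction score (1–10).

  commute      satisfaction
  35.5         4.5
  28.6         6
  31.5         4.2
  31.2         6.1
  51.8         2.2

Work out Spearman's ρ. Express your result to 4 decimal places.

-0.8000

Rank commute: 4, 1, 3, 2, 5
Rank satisfaction: 3, 4, 2, 5, 1
d = rank(commute) − rank(satisfaction): 1, -3, 1, -3, 4; Σd² = 36
ρ = 1 − 6Σd² / [n(n²−1)] = 1 − 6×36 / (5×24) = 1 − 216/120 ≈ -0.8000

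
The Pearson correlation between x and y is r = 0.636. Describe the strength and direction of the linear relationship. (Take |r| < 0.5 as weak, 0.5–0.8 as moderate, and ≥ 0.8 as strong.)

r = 0.636 > 0 so the relationship is positive.
|r| = 0.636, which falls in the moderate range.

moderate positive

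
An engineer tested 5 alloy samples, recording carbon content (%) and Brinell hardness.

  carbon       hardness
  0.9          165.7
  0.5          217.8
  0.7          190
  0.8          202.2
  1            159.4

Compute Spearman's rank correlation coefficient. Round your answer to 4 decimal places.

-0.9000

Rank carbon: 4, 1, 2, 3, 5
Rank hardness: 2, 5, 3, 4, 1
d = rank(carbon) − rank(hardness): 2, -4, -1, -1, 4; Σd² = 38
ρ = 1 − 6Σd² / [n(n²−1)] = 1 − 6×38 / (5×24) = 1 − 228/120 ≈ -0.9000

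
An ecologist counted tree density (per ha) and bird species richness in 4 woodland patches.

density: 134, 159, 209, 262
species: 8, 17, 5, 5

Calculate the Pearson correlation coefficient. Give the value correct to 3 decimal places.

-0.575

n = 4, Σx = 764, Σy = 35, Σx² = 155562, Σy² = 403, Σxy = 6130
nΣxy − ΣxΣy = 24520 − 26740 = -2220
nΣx² − (Σx)² = 622248 − 583696 = 38552; nΣy² − (Σy)² = 1612 − 1225 = 387
r = -2220 / √(38552 × 387) = -2220 / 3862.5929 ≈ -0.575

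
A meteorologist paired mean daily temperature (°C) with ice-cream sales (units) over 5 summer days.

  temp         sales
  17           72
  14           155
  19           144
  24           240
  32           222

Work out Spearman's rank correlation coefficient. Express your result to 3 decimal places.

0.600

Rank temp: 2, 1, 3, 4, 5
Rank sales: 1, 3, 2, 5, 4
d = rank(temp) − rank(sales): 1, -2, 1, -1, 1; Σd² = 8
ρ = 1 − 6Σd² / [n(n²−1)] = 1 − 6×8 / (5×24) = 1 − 48/120 ≈ 0.600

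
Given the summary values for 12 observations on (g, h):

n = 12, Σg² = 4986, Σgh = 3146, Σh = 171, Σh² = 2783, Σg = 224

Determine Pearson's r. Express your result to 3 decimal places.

-0.087

r = (nΣgh − ΣgΣh) / √[(nΣg² − (Σg)²)(nΣh² − (Σh)²)]
Numerator: 12×3146 − 224×171 = -552
Denominator: √[(59832 − 50176)(33396 − 29241)] = √[9656 × 4155] = 6334.0887
r = -552 / 6334.0887 ≈ -0.087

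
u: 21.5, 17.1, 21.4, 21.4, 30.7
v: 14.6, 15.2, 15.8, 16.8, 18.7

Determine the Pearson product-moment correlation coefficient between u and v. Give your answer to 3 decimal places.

0.850

n = 5, Σu = 112.1, Σv = 81.1, Σu² = 2613.07, Σv² = 1325.77, Σuv = 1845.55
nΣuv − ΣuΣv = 9227.75 − 9091.31 = 136.44
nΣu² − (Σu)² = 13065.35 − 12566.41 = 498.94; nΣv² − (Σv)² = 6628.85 − 6577.21 = 51.64
r = 136.44 / √(498.94 × 51.64) = 136.44 / 160.5156 ≈ 0.850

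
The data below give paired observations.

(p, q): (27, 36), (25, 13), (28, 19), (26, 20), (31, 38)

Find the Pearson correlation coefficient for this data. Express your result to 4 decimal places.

0.7284

n = 5, Σp = 137, Σq = 126, Σp² = 3775, Σq² = 3670, Σpq = 3527
nΣpq − ΣpΣq = 17635 − 17262 = 373
nΣp² − (Σp)² = 18875 − 18769 = 106; nΣq² − (Σq)² = 18350 − 15876 = 2474
r = 373 / √(106 × 2474) = 373 / 512.0976 ≈ 0.7284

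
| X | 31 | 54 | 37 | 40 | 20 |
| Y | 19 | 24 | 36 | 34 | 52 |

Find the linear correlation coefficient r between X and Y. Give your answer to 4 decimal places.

n = 5, ΣX = 182, ΣY = 165, ΣX² = 7246, ΣY² = 6093, ΣXY = 5617
nΣXY − ΣXΣY = 28085 − 30030 = -1945
nΣX² − (ΣX)² = 36230 − 33124 = 3106; nΣY² − (ΣY)² = 30465 − 27225 = 3240
r = -1945 / √(3106 × 3240) = -1945 / 3172.2925 ≈ -0.6131

-0.6131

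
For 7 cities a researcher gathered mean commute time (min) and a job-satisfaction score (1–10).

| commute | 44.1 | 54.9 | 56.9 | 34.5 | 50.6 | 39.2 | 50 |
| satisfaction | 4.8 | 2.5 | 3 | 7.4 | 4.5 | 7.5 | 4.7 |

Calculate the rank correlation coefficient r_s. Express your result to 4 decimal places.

Rank commute: 3, 6, 7, 1, 5, 2, 4
Rank satisfaction: 5, 1, 2, 6, 3, 7, 4
d = rank(commute) − rank(satisfaction): -2, 5, 5, -5, 2, -5, 0; Σd² = 108
ρ = 1 − 6Σd² / [n(n²−1)] = 1 − 6×108 / (7×48) = 1 − 648/336 ≈ -0.9286

-0.9286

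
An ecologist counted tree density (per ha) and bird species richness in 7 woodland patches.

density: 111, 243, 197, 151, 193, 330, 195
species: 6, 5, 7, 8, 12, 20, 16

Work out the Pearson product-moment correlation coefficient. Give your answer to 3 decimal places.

0.632

n = 7, Σx = 1420, Σy = 74, Σx² = 317154, Σy² = 974, Σxy = 16504
nΣxy − ΣxΣy = 115528 − 105080 = 10448
nΣx² − (Σx)² = 2220078 − 2016400 = 203678; nΣy² − (Σy)² = 6818 − 5476 = 1342
r = 10448 / √(203678 × 1342) = 10448 / 16532.8726 ≈ 0.632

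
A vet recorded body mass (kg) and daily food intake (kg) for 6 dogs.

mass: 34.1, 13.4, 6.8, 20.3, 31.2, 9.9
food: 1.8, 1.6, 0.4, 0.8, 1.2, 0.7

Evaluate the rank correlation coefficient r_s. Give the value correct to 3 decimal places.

Rank mass: 6, 3, 1, 4, 5, 2
Rank food: 6, 5, 1, 3, 4, 2
d = rank(mass) − rank(food): 0, -2, 0, 1, 1, 0; Σd² = 6
ρ = 1 − 6Σd² / [n(n²−1)] = 1 − 6×6 / (6×35) = 1 − 36/210 ≈ 0.829

0.829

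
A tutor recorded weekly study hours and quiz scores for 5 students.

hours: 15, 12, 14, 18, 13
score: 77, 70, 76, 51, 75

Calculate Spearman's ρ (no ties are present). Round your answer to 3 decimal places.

0.000

Rank hours: 4, 1, 3, 5, 2
Rank score: 5, 2, 4, 1, 3
d = rank(hours) − rank(score): -1, -1, -1, 4, -1; Σd² = 20
ρ = 1 − 6Σd² / [n(n²−1)] = 1 − 6×20 / (5×24) = 1 − 120/120 ≈ 0.000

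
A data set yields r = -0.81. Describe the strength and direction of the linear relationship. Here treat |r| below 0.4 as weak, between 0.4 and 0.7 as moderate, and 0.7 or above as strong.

r = -0.81 < 0 so the relationship is negative.
|r| = 0.81, which falls in the strong range.

strong negative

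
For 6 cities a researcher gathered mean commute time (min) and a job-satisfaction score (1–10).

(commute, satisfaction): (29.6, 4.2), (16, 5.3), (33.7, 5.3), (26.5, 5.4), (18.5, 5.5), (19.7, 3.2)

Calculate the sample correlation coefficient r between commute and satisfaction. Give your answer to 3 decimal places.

0.063

n = 6, Σx = 144, Σy = 28.9, Σx² = 3700.44, Σy² = 143.47, Σxy = 695.62
nΣxy − ΣxΣy = 4173.72 − 4161.6 = 12.12
nΣx² − (Σx)² = 22202.64 − 20736 = 1466.64; nΣy² − (Σy)² = 860.82 − 835.21 = 25.61
r = 12.12 / √(1466.64 × 25.61) = 12.12 / 193.8057 ≈ 0.063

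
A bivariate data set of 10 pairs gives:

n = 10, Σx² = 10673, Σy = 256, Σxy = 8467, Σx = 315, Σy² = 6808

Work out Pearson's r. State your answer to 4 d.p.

0.9223

r = (nΣxy − ΣxΣy) / √[(nΣx² − (Σx)²)(nΣy² − (Σy)²)]
Numerator: 10×8467 − 315×256 = 4030
Denominator: √[(106730 − 99225)(68080 − 65536)] = √[7505 × 2544] = 4369.5217
r = 4030 / 4369.5217 ≈ 0.9223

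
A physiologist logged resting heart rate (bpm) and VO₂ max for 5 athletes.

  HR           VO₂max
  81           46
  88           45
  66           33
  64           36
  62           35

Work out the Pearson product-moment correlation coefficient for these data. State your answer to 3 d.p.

n = 5, Σx = 361, Σy = 195, Σx² = 26601, Σy² = 7751, Σxy = 14338
nΣxy − ΣxΣy = 71690 − 70395 = 1295
nΣx² − (Σx)² = 133005 − 130321 = 2684; nΣy² − (Σy)² = 38755 − 38025 = 730
r = 1295 / √(2684 × 730) = 1295 / 1399.7571 ≈ 0.925

0.925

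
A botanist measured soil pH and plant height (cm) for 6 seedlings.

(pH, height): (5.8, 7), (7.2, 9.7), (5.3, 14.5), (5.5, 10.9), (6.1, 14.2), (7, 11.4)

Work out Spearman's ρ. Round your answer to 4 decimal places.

Rank pH: 3, 6, 1, 2, 4, 5
Rank height: 1, 2, 6, 3, 5, 4
d = rank(pH) − rank(height): 2, 4, -5, -1, -1, 1; Σd² = 48
ρ = 1 − 6Σd² / [n(n²−1)] = 1 − 6×48 / (6×35) = 1 − 288/210 ≈ -0.3714

-0.3714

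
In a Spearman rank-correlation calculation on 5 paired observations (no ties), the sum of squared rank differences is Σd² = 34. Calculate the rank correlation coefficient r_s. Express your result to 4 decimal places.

ρ = 1 − 6Σd² / [n(n²−1)] = 1 − 6×34 / (5×24)
  = 1 − 204/120 = 1 − 1.70000 ≈ -0.7000

-0.7000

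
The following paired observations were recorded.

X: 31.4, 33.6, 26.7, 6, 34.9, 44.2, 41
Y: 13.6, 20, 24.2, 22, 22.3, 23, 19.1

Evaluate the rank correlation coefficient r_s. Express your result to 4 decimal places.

0.0000

Rank X: 3, 4, 2, 1, 5, 7, 6
Rank Y: 1, 3, 7, 4, 5, 6, 2
d = rank(X) − rank(Y): 2, 1, -5, -3, 0, 1, 4; Σd² = 56
ρ = 1 − 6Σd² / [n(n²−1)] = 1 − 6×56 / (7×48) = 1 − 336/336 ≈ 0.0000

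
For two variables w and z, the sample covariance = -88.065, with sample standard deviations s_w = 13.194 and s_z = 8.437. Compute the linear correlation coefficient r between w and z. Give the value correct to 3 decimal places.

r = Cov(w,z) / (s_w · s_z) = -88.065 / (13.194 × 8.437)
  = -88.065 / 111.3178 ≈ -0.791

-0.791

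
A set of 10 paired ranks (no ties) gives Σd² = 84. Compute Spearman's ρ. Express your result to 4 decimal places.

0.4909

ρ = 1 − 6Σd² / [n(n²−1)] = 1 − 6×84 / (10×99)
  = 1 − 504/990 = 1 − 0.50909 ≈ 0.4909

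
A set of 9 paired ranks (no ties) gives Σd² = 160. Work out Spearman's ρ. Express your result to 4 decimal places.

-0.3333

ρ = 1 − 6Σd² / [n(n²−1)] = 1 − 6×160 / (9×80)
  = 1 − 960/720 = 1 − 1.33333 ≈ -0.3333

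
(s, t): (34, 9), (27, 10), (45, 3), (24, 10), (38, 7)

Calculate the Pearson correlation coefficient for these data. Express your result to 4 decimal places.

n = 5, Σs = 168, Σt = 39, Σs² = 5930, Σt² = 339, Σst = 1217
nΣst − ΣsΣt = 6085 − 6552 = -467
nΣs² − (Σs)² = 29650 − 28224 = 1426; nΣt² − (Σt)² = 1695 − 1521 = 174
r = -467 / √(1426 × 174) = -467 / 498.1205 ≈ -0.9375

-0.9375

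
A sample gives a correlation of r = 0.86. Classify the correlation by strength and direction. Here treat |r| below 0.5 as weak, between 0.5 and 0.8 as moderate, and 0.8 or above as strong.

strong positive

r = 0.86 > 0 so the relationship is positive.
|r| = 0.86, which falls in the strong range.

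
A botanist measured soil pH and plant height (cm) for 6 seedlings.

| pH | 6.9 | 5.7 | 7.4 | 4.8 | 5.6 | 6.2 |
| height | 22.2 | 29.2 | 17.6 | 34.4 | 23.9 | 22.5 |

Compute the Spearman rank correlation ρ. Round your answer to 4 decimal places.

Rank pH: 5, 3, 6, 1, 2, 4
Rank height: 2, 5, 1, 6, 4, 3
d = rank(pH) − rank(height): 3, -2, 5, -5, -2, 1; Σd² = 68
ρ = 1 − 6Σd² / [n(n²−1)] = 1 − 6×68 / (6×35) = 1 − 408/210 ≈ -0.9429

-0.9429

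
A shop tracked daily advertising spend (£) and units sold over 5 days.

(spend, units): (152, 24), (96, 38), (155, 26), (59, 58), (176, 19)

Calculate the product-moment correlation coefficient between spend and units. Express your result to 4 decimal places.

n = 5, Σx = 638, Σy = 165, Σx² = 90802, Σy² = 6421, Σxy = 18092
nΣxy − ΣxΣy = 90460 − 105270 = -14810
nΣx² − (Σx)² = 454010 − 407044 = 46966; nΣy² − (Σy)² = 32105 − 27225 = 4880
r = -14810 / √(46966 × 4880) = -14810 / 15139.1572 ≈ -0.9783

-0.9783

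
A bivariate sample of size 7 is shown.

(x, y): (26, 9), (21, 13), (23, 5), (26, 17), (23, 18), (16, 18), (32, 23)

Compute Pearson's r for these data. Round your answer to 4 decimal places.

0.2458

n = 7, Σx = 167, Σy = 103, Σx² = 4131, Σy² = 1741, Σxy = 2502
nΣxy − ΣxΣy = 17514 − 17201 = 313
nΣx² − (Σx)² = 28917 − 27889 = 1028; nΣy² − (Σy)² = 12187 − 10609 = 1578
r = 313 / √(1028 × 1578) = 313 / 1273.6499 ≈ 0.2458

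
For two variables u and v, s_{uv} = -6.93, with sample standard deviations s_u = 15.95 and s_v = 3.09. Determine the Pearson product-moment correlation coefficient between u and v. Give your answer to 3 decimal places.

-0.141

r = Cov(u,v) / (s_u · s_v) = -6.93 / (15.95 × 3.09)
  = -6.93 / 49.2855 ≈ -0.141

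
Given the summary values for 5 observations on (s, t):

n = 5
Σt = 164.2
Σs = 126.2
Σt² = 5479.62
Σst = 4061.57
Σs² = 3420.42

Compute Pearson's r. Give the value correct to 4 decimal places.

-0.5782

r = (nΣst − ΣsΣt) / √[(nΣs² − (Σs)²)(nΣt² − (Σt)²)]
Numerator: 5×4061.57 − 126.2×164.2 = -414.19
Denominator: √[(17102.1 − 15926.44)(27398.1 − 26961.64)] = √[1175.66 × 436.46] = 716.3299
r = -414.19 / 716.3299 ≈ -0.5782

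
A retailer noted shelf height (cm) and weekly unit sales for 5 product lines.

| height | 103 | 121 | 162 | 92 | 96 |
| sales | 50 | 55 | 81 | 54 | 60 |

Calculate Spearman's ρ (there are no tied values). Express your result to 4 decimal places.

0.5000

Rank height: 3, 4, 5, 1, 2
Rank sales: 1, 3, 5, 2, 4
d = rank(height) − rank(sales): 2, 1, 0, -1, -2; Σd² = 10
ρ = 1 − 6Σd² / [n(n²−1)] = 1 − 6×10 / (5×24) = 1 − 60/120 ≈ 0.5000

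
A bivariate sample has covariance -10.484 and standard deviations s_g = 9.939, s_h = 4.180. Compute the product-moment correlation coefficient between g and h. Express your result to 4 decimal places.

-0.2524

r = Cov(g,h) / (s_g · s_h) = -10.484 / (9.939 × 4.180)
  = -10.484 / 41.5450 ≈ -0.2524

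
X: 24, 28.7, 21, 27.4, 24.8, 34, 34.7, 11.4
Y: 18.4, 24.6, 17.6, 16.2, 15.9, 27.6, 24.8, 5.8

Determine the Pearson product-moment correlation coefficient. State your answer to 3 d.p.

0.927

n = 8, ΣX = 206, ΣY = 150.9, ΣX² = 5696.54, ΣY² = 3179.17, ΣXY = 4220.5
nΣXY − ΣXΣY = 33764 − 31085.4 = 2678.6
nΣX² − (ΣX)² = 45572.32 − 42436 = 3136.32; nΣY² − (ΣY)² = 25433.36 − 22770.81 = 2662.55
r = 2678.6 / √(3136.32 × 2662.55) = 2678.6 / 2889.7420 ≈ 0.927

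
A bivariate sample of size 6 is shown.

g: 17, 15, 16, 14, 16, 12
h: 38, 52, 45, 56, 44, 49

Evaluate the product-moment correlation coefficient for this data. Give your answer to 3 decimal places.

n = 6, Σg = 90, Σh = 284, Σg² = 1366, Σh² = 13646, Σgh = 4222
nΣgh − ΣgΣh = 25332 − 25560 = -228
nΣg² − (Σg)² = 8196 − 8100 = 96; nΣh² − (Σh)² = 81876 − 80656 = 1220
r = -228 / √(96 × 1220) = -228 / 342.2280 ≈ -0.666

-0.666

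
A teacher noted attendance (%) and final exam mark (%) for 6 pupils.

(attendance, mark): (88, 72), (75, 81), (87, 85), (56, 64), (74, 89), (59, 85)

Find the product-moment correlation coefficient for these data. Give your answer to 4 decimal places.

0.2558

n = 6, Σx = 439, Σy = 476, Σx² = 33031, Σy² = 38212, Σxy = 34991
nΣxy − ΣxΣy = 209946 − 208964 = 982
nΣx² − (Σx)² = 198186 − 192721 = 5465; nΣy² − (Σy)² = 229272 − 226576 = 2696
r = 982 / √(5465 × 2696) = 982 / 3838.4424 ≈ 0.2558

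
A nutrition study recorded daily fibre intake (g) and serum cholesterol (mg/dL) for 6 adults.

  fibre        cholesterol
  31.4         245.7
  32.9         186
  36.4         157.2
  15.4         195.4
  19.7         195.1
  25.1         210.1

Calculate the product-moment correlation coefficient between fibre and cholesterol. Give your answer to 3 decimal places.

-0.181

n = 6, Σx = 160.9, Σy = 1189.5, Σx² = 4648.59, Σy² = 240063.51, Σxy = 31682.6
nΣxy − ΣxΣy = 190095.6 − 191390.55 = -1294.95
nΣx² − (Σx)² = 27891.54 − 25888.81 = 2002.73; nΣy² − (Σy)² = 1440381.06 − 1414910.25 = 25470.81
r = -1294.95 / √(2002.73 × 25470.81) = -1294.95 / 7142.2094 ≈ -0.181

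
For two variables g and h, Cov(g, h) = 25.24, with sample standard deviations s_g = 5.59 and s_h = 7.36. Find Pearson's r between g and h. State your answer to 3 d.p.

0.613

r = Cov(g,h) / (s_g · s_h) = 25.24 / (5.59 × 7.36)
  = 25.24 / 41.1424 ≈ 0.613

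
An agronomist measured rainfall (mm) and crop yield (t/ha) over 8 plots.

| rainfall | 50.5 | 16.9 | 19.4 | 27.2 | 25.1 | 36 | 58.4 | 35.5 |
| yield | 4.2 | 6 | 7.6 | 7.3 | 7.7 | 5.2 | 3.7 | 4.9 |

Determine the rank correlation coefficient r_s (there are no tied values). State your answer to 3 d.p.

-0.810

Rank rainfall: 7, 1, 2, 4, 3, 6, 8, 5
Rank yield: 2, 5, 7, 6, 8, 4, 1, 3
d = rank(rainfall) − rank(yield): 5, -4, -5, -2, -5, 2, 7, 2; Σd² = 152
ρ = 1 − 6Σd² / [n(n²−1)] = 1 − 6×152 / (8×63) = 1 − 912/504 ≈ -0.810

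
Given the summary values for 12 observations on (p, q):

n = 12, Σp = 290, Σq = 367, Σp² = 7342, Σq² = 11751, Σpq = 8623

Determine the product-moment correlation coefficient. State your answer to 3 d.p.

-0.587

r = (nΣpq − ΣpΣq) / √[(nΣp² − (Σp)²)(nΣq² − (Σq)²)]
Numerator: 12×8623 − 290×367 = -2954
Denominator: √[(88104 − 84100)(141012 − 134689)] = √[4004 × 6323] = 5031.6292
r = -2954 / 5031.6292 ≈ -0.587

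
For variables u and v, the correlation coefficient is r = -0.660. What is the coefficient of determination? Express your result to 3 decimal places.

0.436

r² = (-0.660)² = 0.436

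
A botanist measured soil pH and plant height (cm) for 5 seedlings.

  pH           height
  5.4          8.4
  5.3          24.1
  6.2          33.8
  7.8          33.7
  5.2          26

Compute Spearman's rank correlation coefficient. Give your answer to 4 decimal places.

0.5000

Rank pH: 3, 2, 4, 5, 1
Rank height: 1, 2, 5, 4, 3
d = rank(pH) − rank(height): 2, 0, -1, 1, -2; Σd² = 10
ρ = 1 − 6Σd² / [n(n²−1)] = 1 − 6×10 / (5×24) = 1 − 60/120 ≈ 0.5000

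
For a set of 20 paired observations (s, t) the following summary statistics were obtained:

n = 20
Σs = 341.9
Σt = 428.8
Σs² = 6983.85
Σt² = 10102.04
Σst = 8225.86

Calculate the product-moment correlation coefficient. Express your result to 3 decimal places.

r = (nΣst − ΣsΣt) / √[(nΣs² − (Σs)²)(nΣt² − (Σt)²)]
Numerator: 20×8225.86 − 341.9×428.8 = 17910.48
Denominator: √[(139677 − 116895.61)(202040.8 − 183869.44)] = √[22781.39 × 18171.36] = 20346.2242
r = 17910.48 / 20346.2242 ≈ 0.880

0.880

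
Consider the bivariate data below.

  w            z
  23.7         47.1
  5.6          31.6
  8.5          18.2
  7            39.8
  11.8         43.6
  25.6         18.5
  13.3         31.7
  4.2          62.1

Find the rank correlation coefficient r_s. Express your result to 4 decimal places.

-0.2381

Rank w: 7, 2, 4, 3, 5, 8, 6, 1
Rank z: 7, 3, 1, 5, 6, 2, 4, 8
d = rank(w) − rank(z): 0, -1, 3, -2, -1, 6, 2, -7; Σd² = 104
ρ = 1 − 6Σd² / [n(n²−1)] = 1 − 6×104 / (8×63) = 1 − 624/504 ≈ -0.2381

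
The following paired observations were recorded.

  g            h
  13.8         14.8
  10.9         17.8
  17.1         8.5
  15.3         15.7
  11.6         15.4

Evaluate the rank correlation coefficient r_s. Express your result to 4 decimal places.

-0.7000

Rank g: 3, 1, 5, 4, 2
Rank h: 2, 5, 1, 4, 3
d = rank(g) − rank(h): 1, -4, 4, 0, -1; Σd² = 34
ρ = 1 − 6Σd² / [n(n²−1)] = 1 − 6×34 / (5×24) = 1 − 204/120 ≈ -0.7000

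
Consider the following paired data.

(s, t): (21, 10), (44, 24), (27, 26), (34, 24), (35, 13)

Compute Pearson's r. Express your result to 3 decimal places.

n = 5, Σs = 161, Σt = 97, Σs² = 5487, Σt² = 2097, Σst = 3239
nΣst − ΣsΣt = 16195 − 15617 = 578
nΣs² − (Σs)² = 27435 − 25921 = 1514; nΣt² − (Σt)² = 10485 − 9409 = 1076
r = 578 / √(1514 × 1076) = 578 / 1276.3479 ≈ 0.453

0.453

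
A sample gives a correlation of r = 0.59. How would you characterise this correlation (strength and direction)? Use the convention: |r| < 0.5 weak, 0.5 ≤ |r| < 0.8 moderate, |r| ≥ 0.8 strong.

r = 0.59 > 0 so the relationship is positive.
|r| = 0.59, which falls in the moderate range.

moderate positive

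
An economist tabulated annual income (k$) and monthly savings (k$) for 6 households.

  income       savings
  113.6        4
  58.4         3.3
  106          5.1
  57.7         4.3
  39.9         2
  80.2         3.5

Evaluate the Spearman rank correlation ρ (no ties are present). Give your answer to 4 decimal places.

0.5429

Rank income: 6, 3, 5, 2, 1, 4
Rank savings: 4, 2, 6, 5, 1, 3
d = rank(income) − rank(savings): 2, 1, -1, -3, 0, 1; Σd² = 16
ρ = 1 − 6Σd² / [n(n²−1)] = 1 − 6×16 / (6×35) = 1 − 96/210 ≈ 0.5429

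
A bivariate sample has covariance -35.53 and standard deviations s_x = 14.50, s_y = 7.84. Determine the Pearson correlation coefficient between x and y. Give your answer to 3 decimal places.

-0.313

r = Cov(x,y) / (s_x · s_y) = -35.53 / (14.50 × 7.84)
  = -35.53 / 113.6800 ≈ -0.313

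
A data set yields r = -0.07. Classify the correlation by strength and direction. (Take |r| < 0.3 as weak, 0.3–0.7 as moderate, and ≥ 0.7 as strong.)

r = -0.07 < 0 so the relationship is negative.
|r| = 0.07, which falls in the weak range.

weak negative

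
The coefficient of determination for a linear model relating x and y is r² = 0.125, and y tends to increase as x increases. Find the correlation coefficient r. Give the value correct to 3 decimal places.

0.354

|r| = √0.125 = 0.354
The association is positive, so r = 0.354.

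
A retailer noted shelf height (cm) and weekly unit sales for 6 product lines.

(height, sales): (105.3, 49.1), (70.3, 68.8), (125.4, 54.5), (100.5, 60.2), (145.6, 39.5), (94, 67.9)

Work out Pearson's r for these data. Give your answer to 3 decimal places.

-0.884

n = 6, Σx = 641.1, Σy = 340, Σx² = 71890.95, Σy² = 19909.2, Σxy = 35025.07
nΣxy − ΣxΣy = 210150.42 − 217974 = -7823.58
nΣx² − (Σx)² = 431345.7 − 411009.21 = 20336.49; nΣy² − (Σy)² = 119455.2 − 115600 = 3855.2
r = -7823.58 / √(20336.49 × 3855.2) = -7823.58 / 8854.4473 ≈ -0.884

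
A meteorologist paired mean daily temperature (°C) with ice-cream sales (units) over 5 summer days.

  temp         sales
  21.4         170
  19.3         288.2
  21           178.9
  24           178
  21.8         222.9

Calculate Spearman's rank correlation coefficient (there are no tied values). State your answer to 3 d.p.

Rank temp: 3, 1, 2, 5, 4
Rank sales: 1, 5, 3, 2, 4
d = rank(temp) − rank(sales): 2, -4, -1, 3, 0; Σd² = 30
ρ = 1 − 6Σd² / [n(n²−1)] = 1 − 6×30 / (5×24) = 1 − 180/120 ≈ -0.500

-0.500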